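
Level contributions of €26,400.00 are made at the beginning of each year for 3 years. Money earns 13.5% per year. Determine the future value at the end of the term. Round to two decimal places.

This is an annuity due: 3 deposits of €26,400.00 at the beginning of each year.
Periodic rate r = 0.135 per year.
FV = PMT × [((1+r)^n − 1)/r] × (1+r) = 26,400 × [(1+r)^3 − 1] / r × (1+r) = €102,573.51

€102,573.51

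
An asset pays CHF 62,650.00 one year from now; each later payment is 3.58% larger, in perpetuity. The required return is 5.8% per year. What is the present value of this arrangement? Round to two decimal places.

CHF 2,822,072.07

Periodic rate r = 0.058 per year.
Growing perpetuity (Gordon): PV = PMT₁ / (r − g) = 62,650 / (r − 0.0358) = CHF 2,822,072.07.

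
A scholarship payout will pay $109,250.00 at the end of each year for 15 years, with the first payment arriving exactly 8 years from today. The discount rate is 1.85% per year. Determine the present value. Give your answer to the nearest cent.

$1,248,700.80

Ordinary annuity of 15 payments, first payment at period 8.
Periodic rate r = 0.0185 per year.
The ordinary-annuity PV formula values the stream one period before the first payment (period 7); discount that back 7 periods:
PV₀ = 109,250 × [1 − (1+r)^−15] / r × (1+r)^−7 = $1,248,700.80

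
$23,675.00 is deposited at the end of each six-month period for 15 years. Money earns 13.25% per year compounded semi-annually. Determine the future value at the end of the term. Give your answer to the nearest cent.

This is an ordinary annuity: 30 deposits of $23,675.00 at the end of each six-month period.
Periodic rate r = 0.1325/2 per half-year; n is counted in half-years.
FV = PMT × [((1+r)^n − 1)/r] = 23,675 × [(1+r)^30 − 1] / r = $2,091,002.38

$2,091,002.38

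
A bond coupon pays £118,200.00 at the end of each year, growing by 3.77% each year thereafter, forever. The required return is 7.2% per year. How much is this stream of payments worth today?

Periodic rate r = 0.072 per year.
Growing perpetuity (Gordon): PV = PMT₁ / (r − g) = 118,200 / (r − 0.0377) = £3,446,064.14.

£3,446,064.14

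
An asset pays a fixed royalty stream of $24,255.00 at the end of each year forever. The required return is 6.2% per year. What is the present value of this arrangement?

$391,209.68

Periodic rate r = 0.062 per year.
Level perpetuity: PV = PMT / r = 24,255 / (0.062) = $391,209.68.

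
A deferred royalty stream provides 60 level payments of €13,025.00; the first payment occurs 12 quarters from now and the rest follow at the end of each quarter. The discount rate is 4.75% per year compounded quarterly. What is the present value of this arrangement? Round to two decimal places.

Ordinary annuity of 60 payments, first payment at period 12.
Periodic rate r = 0.0475/4 per quarter; n is counted in quarters.
The ordinary-annuity PV formula values the stream one period before the first payment (period 11); discount that back 11 periods:
PV₀ = 13,025 × [1 − (1+r)^−60] / r × (1+r)^−11 = €488,880.03

€488,880.03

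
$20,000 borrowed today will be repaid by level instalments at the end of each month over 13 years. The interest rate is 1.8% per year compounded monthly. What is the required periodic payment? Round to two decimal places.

Level ordinary annuity; solve PV = PMT × [(1 − (1+r)^−n)/r] for PMT.
Periodic rate r = 0.018/12 per month; n is counted in months.
With n = 156: PMT = 20,000 / ([(1 − (1+r)^−n)/r]) = $143.89

$143.89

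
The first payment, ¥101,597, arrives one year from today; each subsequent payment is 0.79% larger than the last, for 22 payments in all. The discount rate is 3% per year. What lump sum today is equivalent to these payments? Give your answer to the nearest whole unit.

¥1,744,467

Periodic rate r = 0.03 per year.
Growing ordinary annuity: PV = PMT₁ × [1 − ((1+g)/(1+r))^n] / (r − g) = 101,597 × [1 − ((1+0.0079)/(1+r))^22] / (r − 0.0079) = ¥1,744,467.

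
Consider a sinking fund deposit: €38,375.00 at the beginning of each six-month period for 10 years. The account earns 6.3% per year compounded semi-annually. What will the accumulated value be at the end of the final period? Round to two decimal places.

This is an annuity due: 20 deposits of €38,375.00 at the beginning of each six-month period.
Periodic rate r = 0.063/2 per half-year; n is counted in half-years.
FV = PMT × [((1+r)^n − 1)/r] × (1+r) = 38,375 × [(1+r)^20 − 1] / r × (1+r) = €1,080,010.53

€1,080,010.53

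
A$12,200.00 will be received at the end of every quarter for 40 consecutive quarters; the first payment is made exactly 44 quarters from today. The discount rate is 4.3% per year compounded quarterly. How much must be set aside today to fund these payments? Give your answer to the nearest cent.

Ordinary annuity of 40 payments, first payment at period 44.
Periodic rate r = 0.043/4 per quarter; n is counted in quarters.
The ordinary-annuity PV formula values the stream one period before the first payment (period 43); discount that back 43 periods:
PV₀ = 12,200 × [1 − (1+r)^−40] / r × (1+r)^−43 = A$249,370.37

A$249,370.37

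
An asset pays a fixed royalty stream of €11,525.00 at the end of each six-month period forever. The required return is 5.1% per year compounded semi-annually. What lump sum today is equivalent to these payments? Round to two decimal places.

Periodic rate r = 0.051/2 per half-year.
Level perpetuity: PV = PMT / r = 11,525 / (0.051/2) = €451,960.78.

€451,960.78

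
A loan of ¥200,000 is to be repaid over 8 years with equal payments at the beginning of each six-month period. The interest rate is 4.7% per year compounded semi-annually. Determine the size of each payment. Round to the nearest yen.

Level annuity due; solve PV = PMT × [(1 − (1+r)^−n)/r] × (1+r) for PMT.
Periodic rate r = 0.047/2 per half-year; n is counted in half-years.
With n = 16: PMT = 200,000 / ([(1 − (1+r)^−n)/r] × (1+r)) = ¥14,794

¥14,794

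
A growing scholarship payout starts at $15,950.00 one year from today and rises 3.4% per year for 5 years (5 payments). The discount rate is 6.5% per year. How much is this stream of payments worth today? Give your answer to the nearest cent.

$70,648.32

Periodic rate r = 0.065 per year.
Growing ordinary annuity: PV = PMT₁ × [1 − ((1+g)/(1+r))^n] / (r − g) = 15,950 × [1 − ((1+0.034)/(1+r))^5] / (r − 0.034) = $70,648.32.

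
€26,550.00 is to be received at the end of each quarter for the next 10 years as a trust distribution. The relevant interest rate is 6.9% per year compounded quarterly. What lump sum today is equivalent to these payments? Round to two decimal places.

€762,583.90

This is an ordinary annuity: 40 payments of €26,550.00 at the end of each quarter.
Periodic rate r = 0.069/4 per quarter; n is counted in quarters.
PV = PMT × [(1 − (1+r)^−n)/r] = 26,550 × [1 − (1+r)^−40] / r = €762,583.90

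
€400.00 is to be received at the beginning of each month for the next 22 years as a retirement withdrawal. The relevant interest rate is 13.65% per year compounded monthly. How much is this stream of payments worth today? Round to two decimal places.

€33,769.29

This is an annuity due: 264 payments of €400.00 at the beginning of each month.
Periodic rate r = 0.1365/12 per month; n is counted in months.
PV = PMT × [(1 − (1+r)^−n)/r] × (1+r) = 400 × [1 − (1+r)^−264] / r × (1+r) = €33,769.29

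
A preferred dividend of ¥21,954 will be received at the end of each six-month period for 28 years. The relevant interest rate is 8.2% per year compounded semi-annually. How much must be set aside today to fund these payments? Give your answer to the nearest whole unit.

¥479,036

This is an ordinary annuity: 56 payments of ¥21,954 at the end of each six-month period.
Periodic rate r = 0.082/2 per half-year; n is counted in half-years.
PV = PMT × [(1 − (1+r)^−n)/r] = 21,954 × [1 − (1+r)^−56] / r = ¥479,036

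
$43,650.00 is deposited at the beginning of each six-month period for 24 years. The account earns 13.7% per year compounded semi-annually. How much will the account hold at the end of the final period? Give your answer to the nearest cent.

This is an annuity due: 48 deposits of $43,650.00 at the beginning of each six-month period.
Periodic rate r = 0.137/2 per half-year; n is counted in half-years.
FV = PMT × [((1+r)^n − 1)/r] × (1+r) = 43,650 × [(1+r)^48 − 1] / r × (1+r) = $15,696,543.28

$15,696,543.28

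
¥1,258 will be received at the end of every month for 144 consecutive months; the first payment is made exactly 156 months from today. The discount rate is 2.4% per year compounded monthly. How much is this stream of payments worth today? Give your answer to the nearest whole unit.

¥115,381

Ordinary annuity of 144 payments, first payment at period 156.
Periodic rate r = 0.024/12 per month; n is counted in months.
The ordinary-annuity PV formula values the stream one period before the first payment (period 155); discount that back 155 periods:
PV₀ = 1,258 × [1 − (1+r)^−144] / r × (1+r)^−155 = ¥115,381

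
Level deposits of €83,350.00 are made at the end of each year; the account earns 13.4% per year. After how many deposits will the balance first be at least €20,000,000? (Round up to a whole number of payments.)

28 payments

Periodic rate r = 0.134 per year.
Ordinary annuity FV: 20,000,000 = 83,350 × [((1+r)^n − 1)/r].
(1+r)^n = 1 + 20,000,000 × r / 83,350, so n = ln(1 + 20,000,000·r/83,350) / ln(1+r) = 27.84.
Round up to a whole number of payments: n = 28.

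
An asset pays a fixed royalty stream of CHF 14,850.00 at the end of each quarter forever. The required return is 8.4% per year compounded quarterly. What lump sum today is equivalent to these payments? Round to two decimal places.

CHF 707,142.86

Periodic rate r = 0.084/4 per quarter.
Level perpetuity: PV = PMT / r = 14,850 / (0.084/4) = CHF 707,142.86.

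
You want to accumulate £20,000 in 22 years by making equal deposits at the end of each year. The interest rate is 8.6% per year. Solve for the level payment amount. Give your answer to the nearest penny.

Level ordinary annuity; solve FV = PMT × [((1+r)^n − 1)/r] for PMT.
Periodic rate r = 0.086 per year.
With n = 22: PMT = 20,000 / ([((1+r)^n − 1)/r]) = £334.55

£334.55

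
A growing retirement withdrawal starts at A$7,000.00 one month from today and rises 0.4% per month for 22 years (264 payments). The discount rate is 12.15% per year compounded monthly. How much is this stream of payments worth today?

A$913,421.70

Periodic rate r = 0.1215/12 per month; n is counted in months.
Growing ordinary annuity: PV = PMT₁ × [1 − ((1+g)/(1+r))^n] / (r − g) = 7,000 × [1 − ((1+0.004)/(1+r))^264] / (r − 0.004) = A$913,421.70.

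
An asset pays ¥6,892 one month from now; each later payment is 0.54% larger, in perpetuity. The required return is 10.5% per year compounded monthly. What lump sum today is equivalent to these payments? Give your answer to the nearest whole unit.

Periodic rate r = 0.105/12 per month.
Growing perpetuity (Gordon): PV = PMT₁ / (r − g) = 6,892 / (r − 0.0054) = ¥2,057,313.

¥2,057,313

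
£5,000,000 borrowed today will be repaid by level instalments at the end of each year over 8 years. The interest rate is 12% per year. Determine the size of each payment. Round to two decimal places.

Level ordinary annuity; solve PV = PMT × [(1 − (1+r)^−n)/r] for PMT.
Periodic rate r = 0.12 per year.
With n = 8: PMT = 5,000,000 / ([(1 − (1+r)^−n)/r]) = £1,006,514.21

£1,006,514.21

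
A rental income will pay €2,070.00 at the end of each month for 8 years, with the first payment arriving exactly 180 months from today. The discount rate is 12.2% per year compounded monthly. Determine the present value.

Ordinary annuity of 96 payments, first payment at period 180.
Periodic rate r = 0.122/12 per month; n is counted in months.
The ordinary-annuity PV formula values the stream one period before the first payment (period 179); discount that back 179 periods:
PV₀ = 2,070 × [1 − (1+r)^−96] / r × (1+r)^−179 = €20,689.80

€20,689.80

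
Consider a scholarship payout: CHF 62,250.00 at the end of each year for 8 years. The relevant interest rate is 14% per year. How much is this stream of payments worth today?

CHF 288,769.28

This is an ordinary annuity: 8 payments of CHF 62,250.00 at the end of each year.
Periodic rate r = 0.14 per year.
PV = PMT × [(1 − (1+r)^−n)/r] = 62,250 × [1 − (1+r)^−8] / r = CHF 288,769.28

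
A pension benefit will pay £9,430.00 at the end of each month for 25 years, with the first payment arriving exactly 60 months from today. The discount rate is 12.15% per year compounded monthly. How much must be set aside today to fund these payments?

Ordinary annuity of 300 payments, first payment at period 60.
Periodic rate r = 0.1215/12 per month; n is counted in months.
The ordinary-annuity PV formula values the stream one period before the first payment (period 59); discount that back 59 periods:
PV₀ = 9,430 × [1 − (1+r)^−300] / r × (1+r)^−59 = £488,996.12

£488,996.12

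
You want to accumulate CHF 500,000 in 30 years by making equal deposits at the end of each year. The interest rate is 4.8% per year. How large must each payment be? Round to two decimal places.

Level ordinary annuity; solve FV = PMT × [((1+r)^n − 1)/r] for PMT.
Periodic rate r = 0.048 per year.
With n = 30: PMT = 500,000 / ([((1+r)^n − 1)/r]) = CHF 7,787.97

CHF 7,787.97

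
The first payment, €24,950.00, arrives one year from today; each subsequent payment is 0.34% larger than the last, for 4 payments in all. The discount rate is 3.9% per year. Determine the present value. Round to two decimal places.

Periodic rate r = 0.039 per year.
Growing ordinary annuity: PV = PMT₁ × [1 − ((1+g)/(1+r))^n] / (r − g) = 24,950 × [1 − ((1+0.0034)/(1+r))^4] / (r − 0.0034) = €91,228.95.

€91,228.95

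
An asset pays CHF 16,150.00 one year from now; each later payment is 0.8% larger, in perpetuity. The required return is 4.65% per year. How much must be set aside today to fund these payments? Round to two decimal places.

Periodic rate r = 0.0465 per year.
Growing perpetuity (Gordon): PV = PMT₁ / (r − g) = 16,150 / (r − 0.008) = CHF 419,480.52.

CHF 419,480.52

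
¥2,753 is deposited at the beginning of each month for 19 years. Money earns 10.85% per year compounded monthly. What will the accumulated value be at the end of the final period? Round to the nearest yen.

This is an annuity due: 228 deposits of ¥2,753 at the beginning of each month.
Periodic rate r = 0.1085/12 per month; n is counted in months.
FV = PMT × [((1+r)^n − 1)/r] × (1+r) = 2,753 × [(1+r)^228 − 1] / r × (1+r) = ¥2,084,660

¥2,084,660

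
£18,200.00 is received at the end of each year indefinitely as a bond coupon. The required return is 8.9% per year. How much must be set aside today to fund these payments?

£204,494.38

Periodic rate r = 0.089 per year.
Level perpetuity: PV = PMT / r = 18,200 / (0.089) = £204,494.38.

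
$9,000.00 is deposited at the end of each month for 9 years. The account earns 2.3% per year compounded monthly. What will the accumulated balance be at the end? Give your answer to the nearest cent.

$1,078,774.01

This is an ordinary annuity: 108 deposits of $9,000.00 at the end of each month.
Periodic rate r = 0.023/12 per month; n is counted in months.
FV = PMT × [((1+r)^n − 1)/r] = 9,000 × [(1+r)^108 − 1] / r = $1,078,774.01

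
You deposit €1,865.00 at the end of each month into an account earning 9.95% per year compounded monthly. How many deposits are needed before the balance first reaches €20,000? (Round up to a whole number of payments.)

Periodic rate r = 0.0995/12 per month; n is counted in months.
Ordinary annuity FV: 20,000 = 1,865 × [((1+r)^n − 1)/r].
(1+r)^n = 1 + 20,000 × r / 1,865, so n = ln(1 + 20,000·r/1,865) / ln(1+r) = 10.32.
Round up to a whole number of payments: n = 11.

11 payments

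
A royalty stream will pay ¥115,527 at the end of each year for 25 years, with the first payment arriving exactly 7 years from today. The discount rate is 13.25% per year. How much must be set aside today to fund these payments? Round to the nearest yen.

Ordinary annuity of 25 payments, first payment at period 7.
Periodic rate r = 0.1325 per year.
The ordinary-annuity PV formula values the stream one period before the first payment (period 6); discount that back 6 periods:
PV₀ = 115,527 × [1 − (1+r)^−25] / r × (1+r)^−6 = ¥394,855

¥394,855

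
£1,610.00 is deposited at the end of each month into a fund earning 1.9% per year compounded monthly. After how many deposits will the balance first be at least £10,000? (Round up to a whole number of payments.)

7 payments

Periodic rate r = 0.019/12 per month; n is counted in months.
Ordinary annuity FV: 10,000 = 1,610 × [((1+r)^n − 1)/r].
(1+r)^n = 1 + 10,000 × r / 1,610, so n = ln(1 + 10,000·r/1,610) / ln(1+r) = 6.19.
Round up to a whole number of payments: n = 7.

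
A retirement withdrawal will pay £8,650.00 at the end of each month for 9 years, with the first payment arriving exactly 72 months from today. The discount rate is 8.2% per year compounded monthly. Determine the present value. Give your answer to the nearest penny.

£406,449.92

Ordinary annuity of 108 payments, first payment at period 72.
Periodic rate r = 0.082/12 per month; n is counted in months.
The ordinary-annuity PV formula values the stream one period before the first payment (period 71); discount that back 71 periods:
PV₀ = 8,650 × [1 − (1+r)^−108] / r × (1+r)^−71 = £406,449.92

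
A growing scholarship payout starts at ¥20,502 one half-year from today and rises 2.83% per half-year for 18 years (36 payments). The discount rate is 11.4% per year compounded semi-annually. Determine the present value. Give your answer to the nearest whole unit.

¥449,183

Periodic rate r = 0.114/2 per half-year; n is counted in half-years.
Growing ordinary annuity: PV = PMT₁ × [1 − ((1+g)/(1+r))^n] / (r − g) = 20,502 × [1 − ((1+0.0283)/(1+r))^36] / (r − 0.0283) = ¥449,183.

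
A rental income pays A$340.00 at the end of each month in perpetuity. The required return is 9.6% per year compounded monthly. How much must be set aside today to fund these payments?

A$42,500.00

Periodic rate r = 0.096/12 per month.
Level perpetuity: PV = PMT / r = 340 / (0.096/12) = A$42,500.00.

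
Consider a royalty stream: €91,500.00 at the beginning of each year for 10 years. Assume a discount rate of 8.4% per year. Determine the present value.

€653,703.61

This is an annuity due: 10 payments of €91,500.00 at the beginning of each year.
Periodic rate r = 0.084 per year.
PV = PMT × [(1 − (1+r)^−n)/r] × (1+r) = 91,500 × [1 − (1+r)^−10] / r × (1+r) = €653,703.61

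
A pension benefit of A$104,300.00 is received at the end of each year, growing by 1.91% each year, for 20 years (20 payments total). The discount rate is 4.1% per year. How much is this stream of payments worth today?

A$1,649,682.41

Periodic rate r = 0.041 per year.
Growing ordinary annuity: PV = PMT₁ × [1 − ((1+g)/(1+r))^n] / (r − g) = 104,300 × [1 − ((1+0.0191)/(1+r))^20] / (r − 0.0191) = A$1,649,682.41.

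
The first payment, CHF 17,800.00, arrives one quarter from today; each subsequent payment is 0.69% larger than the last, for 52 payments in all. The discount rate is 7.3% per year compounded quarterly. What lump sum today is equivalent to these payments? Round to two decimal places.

Periodic rate r = 0.073/4 per quarter; n is counted in quarters.
Growing ordinary annuity: PV = PMT₁ × [1 − ((1+g)/(1+r))^n] / (r − g) = 17,800 × [1 − ((1+0.0069)/(1+r))^52] / (r − 0.0069) = CHF 692,725.61.

CHF 692,725.61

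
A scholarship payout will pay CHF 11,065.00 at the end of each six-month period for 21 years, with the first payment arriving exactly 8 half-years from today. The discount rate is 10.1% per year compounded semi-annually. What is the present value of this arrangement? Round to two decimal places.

Ordinary annuity of 42 payments, first payment at period 8.
Periodic rate r = 0.101/2 per half-year; n is counted in half-years.
The ordinary-annuity PV formula values the stream one period before the first payment (period 7); discount that back 7 periods:
PV₀ = 11,065 × [1 − (1+r)^−42] / r × (1+r)^−7 = CHF 135,598.67

CHF 135,598.67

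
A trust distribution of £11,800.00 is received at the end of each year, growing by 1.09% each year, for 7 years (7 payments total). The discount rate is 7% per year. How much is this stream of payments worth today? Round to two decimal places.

£65,519.38

Periodic rate r = 0.07 per year.
Growing ordinary annuity: PV = PMT₁ × [1 − ((1+g)/(1+r))^n] / (r − g) = 11,800 × [1 − ((1+0.0109)/(1+r))^7] / (r − 0.0109) = £65,519.38.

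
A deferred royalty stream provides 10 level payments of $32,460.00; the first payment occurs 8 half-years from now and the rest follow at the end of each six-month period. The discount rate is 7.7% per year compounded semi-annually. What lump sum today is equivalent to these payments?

$203,620.19

Ordinary annuity of 10 payments, first payment at period 8.
Periodic rate r = 0.077/2 per half-year; n is counted in half-years.
The ordinary-annuity PV formula values the stream one period before the first payment (period 7); discount that back 7 periods:
PV₀ = 32,460 × [1 − (1+r)^−10] / r × (1+r)^−7 = $203,620.19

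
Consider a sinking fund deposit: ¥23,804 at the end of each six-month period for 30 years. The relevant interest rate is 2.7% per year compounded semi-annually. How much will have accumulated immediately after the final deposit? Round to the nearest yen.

¥2,178,965

This is an ordinary annuity: 60 deposits of ¥23,804 at the end of each six-month period.
Periodic rate r = 0.027/2 per half-year; n is counted in half-years.
FV = PMT × [((1+r)^n − 1)/r] = 23,804 × [(1+r)^60 − 1] / r = ¥2,178,965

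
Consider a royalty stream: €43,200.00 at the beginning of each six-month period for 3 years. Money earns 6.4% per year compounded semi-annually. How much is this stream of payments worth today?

€239,918.62

This is an annuity due: 6 payments of €43,200.00 at the beginning of each six-month period.
Periodic rate r = 0.064/2 per half-year; n is counted in half-years.
PV = PMT × [(1 − (1+r)^−n)/r] × (1+r) = 43,200 × [1 − (1+r)^−6] / r × (1+r) = €239,918.62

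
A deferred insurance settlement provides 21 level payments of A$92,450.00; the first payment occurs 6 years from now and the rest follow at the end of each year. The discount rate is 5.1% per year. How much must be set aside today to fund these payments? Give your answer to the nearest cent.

Ordinary annuity of 21 payments, first payment at period 6.
Periodic rate r = 0.051 per year.
The ordinary-annuity PV formula values the stream one period before the first payment (period 5); discount that back 5 periods:
PV₀ = 92,450 × [1 − (1+r)^−21] / r × (1+r)^−5 = A$916,234.43

A$916,234.43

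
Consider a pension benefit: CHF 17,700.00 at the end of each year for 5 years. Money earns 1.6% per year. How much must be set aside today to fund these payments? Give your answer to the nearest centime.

This is an ordinary annuity: 5 payments of CHF 17,700.00 at the end of each year.
Periodic rate r = 0.016 per year.
PV = PMT × [(1 − (1+r)^−n)/r] = 17,700 × [1 − (1+r)^−5] / r = CHF 84,405.66

CHF 84,405.66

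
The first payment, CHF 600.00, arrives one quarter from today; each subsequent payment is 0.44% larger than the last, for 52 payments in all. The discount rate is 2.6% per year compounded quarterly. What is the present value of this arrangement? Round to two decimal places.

Periodic rate r = 0.026/4 per quarter; n is counted in quarters.
Growing ordinary annuity: PV = PMT₁ × [1 − ((1+g)/(1+r))^n] / (r − g) = 600 × [1 − ((1+0.0044)/(1+r))^52] / (r − 0.0044) = CHF 29,405.17.

CHF 29,405.17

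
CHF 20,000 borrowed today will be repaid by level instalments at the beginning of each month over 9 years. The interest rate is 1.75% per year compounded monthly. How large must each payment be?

Level annuity due; solve PV = PMT × [(1 − (1+r)^−n)/r] × (1+r) for PMT.
Periodic rate r = 0.0175/12 per month; n is counted in months.
With n = 108: PMT = 20,000 / ([(1 − (1+r)^−n)/r] × (1+r)) = CHF 199.99

CHF 199.99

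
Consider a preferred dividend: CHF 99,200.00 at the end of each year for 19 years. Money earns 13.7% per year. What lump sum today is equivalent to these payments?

This is an ordinary annuity: 19 payments of CHF 99,200.00 at the end of each year.
Periodic rate r = 0.137 per year.
PV = PMT × [(1 − (1+r)^−n)/r] = 99,200 × [1 − (1+r)^−19] / r = CHF 660,942.11

CHF 660,942.11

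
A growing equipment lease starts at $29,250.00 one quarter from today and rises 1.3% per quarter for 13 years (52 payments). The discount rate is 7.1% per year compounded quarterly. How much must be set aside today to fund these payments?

Periodic rate r = 0.071/4 per quarter; n is counted in quarters.
Growing ordinary annuity: PV = PMT₁ × [1 − ((1+g)/(1+r))^n] / (r − g) = 29,250 × [1 − ((1+0.013)/(1+r))^52] / (r − 0.013) = $1,329,690.37.

$1,329,690.37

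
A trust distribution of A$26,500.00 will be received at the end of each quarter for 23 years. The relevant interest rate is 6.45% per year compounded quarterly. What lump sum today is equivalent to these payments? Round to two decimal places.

A$1,266,177.93

This is an ordinary annuity: 92 payments of A$26,500.00 at the end of each quarter.
Periodic rate r = 0.0645/4 per quarter; n is counted in quarters.
PV = PMT × [(1 − (1+r)^−n)/r] = 26,500 × [1 − (1+r)^−92] / r = A$1,266,177.93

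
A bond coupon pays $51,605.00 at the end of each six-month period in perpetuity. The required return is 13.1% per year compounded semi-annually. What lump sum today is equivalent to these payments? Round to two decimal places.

Periodic rate r = 0.131/2 per half-year.
Level perpetuity: PV = PMT / r = 51,605 / (0.131/2) = $787,862.60.

$787,862.60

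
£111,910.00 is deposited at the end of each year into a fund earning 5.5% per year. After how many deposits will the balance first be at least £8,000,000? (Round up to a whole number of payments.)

30 payments

Periodic rate r = 0.055 per year.
Ordinary annuity FV: 8,000,000 = 111,910 × [((1+r)^n − 1)/r].
(1+r)^n = 1 + 8,000,000 × r / 111,910, so n = ln(1 + 8,000,000·r/111,910) / ln(1+r) = 29.80.
Round up to a whole number of payments: n = 30.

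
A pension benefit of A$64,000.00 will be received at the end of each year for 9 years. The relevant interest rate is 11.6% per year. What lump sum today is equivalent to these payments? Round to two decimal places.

A$346,256.12

This is an ordinary annuity: 9 payments of A$64,000.00 at the end of each year.
Periodic rate r = 0.116 per year.
PV = PMT × [(1 − (1+r)^−n)/r] = 64,000 × [1 − (1+r)^−9] / r = A$346,256.12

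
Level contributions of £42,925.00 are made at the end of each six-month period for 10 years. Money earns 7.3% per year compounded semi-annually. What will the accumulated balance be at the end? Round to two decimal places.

This is an ordinary annuity: 20 deposits of £42,925.00 at the end of each six-month period.
Periodic rate r = 0.073/2 per half-year; n is counted in half-years.
FV = PMT × [((1+r)^n − 1)/r] = 42,925 × [(1+r)^20 − 1] / r = £1,232,788.27

£1,232,788.27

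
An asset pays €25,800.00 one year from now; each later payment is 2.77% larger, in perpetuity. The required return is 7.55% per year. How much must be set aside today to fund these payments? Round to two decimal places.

€539,748.95

Periodic rate r = 0.0755 per year.
Growing perpetuity (Gordon): PV = PMT₁ / (r − g) = 25,800 / (r − 0.0277) = €539,748.95.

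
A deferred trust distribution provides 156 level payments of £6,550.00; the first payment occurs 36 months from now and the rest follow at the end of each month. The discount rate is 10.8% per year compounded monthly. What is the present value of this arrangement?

£400,415.33

Ordinary annuity of 156 payments, first payment at period 36.
Periodic rate r = 0.108/12 per month; n is counted in months.
The ordinary-annuity PV formula values the stream one period before the first payment (period 35); discount that back 35 periods:
PV₀ = 6,550 × [1 − (1+r)^−156] / r × (1+r)^−35 = £400,415.33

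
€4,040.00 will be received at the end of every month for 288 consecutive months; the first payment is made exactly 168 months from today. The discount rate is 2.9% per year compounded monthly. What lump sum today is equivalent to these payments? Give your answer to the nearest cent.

€559,686.21

Ordinary annuity of 288 payments, first payment at period 168.
Periodic rate r = 0.029/12 per month; n is counted in months.
The ordinary-annuity PV formula values the stream one period before the first payment (period 167); discount that back 167 periods:
PV₀ = 4,040 × [1 − (1+r)^−288] / r × (1+r)^−167 = €559,686.21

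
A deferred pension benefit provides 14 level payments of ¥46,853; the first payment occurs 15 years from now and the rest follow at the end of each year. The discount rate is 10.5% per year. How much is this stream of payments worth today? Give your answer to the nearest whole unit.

Ordinary annuity of 14 payments, first payment at period 15.
Periodic rate r = 0.105 per year.
The ordinary-annuity PV formula values the stream one period before the first payment (period 14); discount that back 14 periods:
PV₀ = 46,853 × [1 − (1+r)^−14] / r × (1+r)^−14 = ¥83,022

¥83,022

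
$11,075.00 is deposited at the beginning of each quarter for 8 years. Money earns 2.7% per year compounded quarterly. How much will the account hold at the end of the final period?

$396,769.43

This is an annuity due: 32 deposits of $11,075.00 at the beginning of each quarter.
Periodic rate r = 0.027/4 per quarter; n is counted in quarters.
FV = PMT × [((1+r)^n − 1)/r] × (1+r) = 11,075 × [(1+r)^32 − 1] / r × (1+r) = $396,769.43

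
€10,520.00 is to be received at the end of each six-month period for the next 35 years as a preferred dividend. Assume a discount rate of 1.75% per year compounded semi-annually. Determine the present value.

€548,915.48

This is an ordinary annuity: 70 payments of €10,520.00 at the end of each six-month period.
Periodic rate r = 0.0175/2 per half-year; n is counted in half-years.
PV = PMT × [(1 − (1+r)^−n)/r] = 10,520 × [1 − (1+r)^−70] / r = €548,915.48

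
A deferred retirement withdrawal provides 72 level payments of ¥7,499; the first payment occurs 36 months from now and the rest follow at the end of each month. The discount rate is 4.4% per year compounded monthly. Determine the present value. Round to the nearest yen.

Ordinary annuity of 72 payments, first payment at period 36.
Periodic rate r = 0.044/12 per month; n is counted in months.
The ordinary-annuity PV formula values the stream one period before the first payment (period 35); discount that back 35 periods:
PV₀ = 7,499 × [1 − (1+r)^−72] / r × (1+r)^−35 = ¥416,814

¥416,814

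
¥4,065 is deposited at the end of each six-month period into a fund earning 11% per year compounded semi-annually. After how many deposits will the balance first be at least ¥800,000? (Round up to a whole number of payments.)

47 payments

Periodic rate r = 0.11/2 per half-year; n is counted in half-years.
Ordinary annuity FV: 800,000 = 4,065 × [((1+r)^n − 1)/r].
(1+r)^n = 1 + 800,000 × r / 4,065, so n = ln(1 + 800,000·r/4,065) / ln(1+r) = 46.14.
Round up to a whole number of payments: n = 47.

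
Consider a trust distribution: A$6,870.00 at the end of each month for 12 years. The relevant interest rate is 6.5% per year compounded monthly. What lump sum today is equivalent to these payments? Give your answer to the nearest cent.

A$685,682.74

This is an ordinary annuity: 144 payments of A$6,870.00 at the end of each month.
Periodic rate r = 0.065/12 per month; n is counted in months.
PV = PMT × [(1 − (1+r)^−n)/r] = 6,870 × [1 − (1+r)^−144] / r = A$685,682.74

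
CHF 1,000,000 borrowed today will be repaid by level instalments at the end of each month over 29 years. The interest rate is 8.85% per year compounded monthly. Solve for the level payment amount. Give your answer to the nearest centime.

CHF 7,994.85

Level ordinary annuity; solve PV = PMT × [(1 − (1+r)^−n)/r] for PMT.
Periodic rate r = 0.0885/12 per month; n is counted in months.
With n = 348: PMT = 1,000,000 / ([(1 − (1+r)^−n)/r]) = CHF 7,994.85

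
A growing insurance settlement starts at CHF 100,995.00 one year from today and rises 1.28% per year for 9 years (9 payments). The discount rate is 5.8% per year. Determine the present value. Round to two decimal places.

Periodic rate r = 0.058 per year.
Growing ordinary annuity: PV = PMT₁ × [1 − ((1+g)/(1+r))^n] / (r − g) = 100,995 × [1 − ((1+0.0128)/(1+r))^9] / (r − 0.0128) = CHF 726,047.32.

CHF 726,047.32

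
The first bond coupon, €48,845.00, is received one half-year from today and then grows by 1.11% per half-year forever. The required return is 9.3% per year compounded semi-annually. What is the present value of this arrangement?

Periodic rate r = 0.093/2 per half-year.
Growing perpetuity (Gordon): PV = PMT₁ / (r − g) = 48,845 / (r − 0.0111) = €1,379,802.26.

€1,379,802.26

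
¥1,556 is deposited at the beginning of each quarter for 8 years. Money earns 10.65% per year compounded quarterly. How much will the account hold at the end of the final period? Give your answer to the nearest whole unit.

This is an annuity due: 32 deposits of ¥1,556 at the beginning of each quarter.
Periodic rate r = 0.1065/4 per quarter; n is counted in quarters.
FV = PMT × [((1+r)^n − 1)/r] × (1+r) = 1,556 × [(1+r)^32 − 1] / r × (1+r) = ¥79,097

¥79,097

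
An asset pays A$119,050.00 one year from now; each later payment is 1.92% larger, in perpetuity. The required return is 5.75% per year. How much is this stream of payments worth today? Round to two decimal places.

A$3,108,355.09

Periodic rate r = 0.0575 per year.
Growing perpetuity (Gordon): PV = PMT₁ / (r − g) = 119,050 / (r − 0.0192) = A$3,108,355.09.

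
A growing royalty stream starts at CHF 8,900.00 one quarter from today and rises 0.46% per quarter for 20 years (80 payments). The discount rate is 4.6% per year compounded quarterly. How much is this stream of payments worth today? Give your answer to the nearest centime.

Periodic rate r = 0.046/4 per quarter; n is counted in quarters.
Growing ordinary annuity: PV = PMT₁ × [1 − ((1+g)/(1+r))^n] / (r − g) = 8,900 × [1 − ((1+0.0046)/(1+r))^80] / (r − 0.0046) = CHF 543,880.79.

CHF 543,880.79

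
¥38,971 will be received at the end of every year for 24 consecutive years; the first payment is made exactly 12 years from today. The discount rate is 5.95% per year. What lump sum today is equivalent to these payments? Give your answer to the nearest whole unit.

Ordinary annuity of 24 payments, first payment at period 12.
Periodic rate r = 0.0595 per year.
The ordinary-annuity PV formula values the stream one period before the first payment (period 11); discount that back 11 periods:
PV₀ = 38,971 × [1 − (1+r)^−24] / r × (1+r)^−11 = ¥260,193

¥260,193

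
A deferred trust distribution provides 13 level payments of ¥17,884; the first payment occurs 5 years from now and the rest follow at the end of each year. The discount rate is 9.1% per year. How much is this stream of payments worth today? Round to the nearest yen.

Ordinary annuity of 13 payments, first payment at period 5.
Periodic rate r = 0.091 per year.
The ordinary-annuity PV formula values the stream one period before the first payment (period 4); discount that back 4 periods:
PV₀ = 17,884 × [1 − (1+r)^−13] / r × (1+r)^−4 = ¥94,005

¥94,005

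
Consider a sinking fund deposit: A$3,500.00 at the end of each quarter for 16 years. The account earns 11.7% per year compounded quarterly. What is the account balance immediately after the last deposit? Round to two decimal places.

This is an ordinary annuity: 64 deposits of A$3,500.00 at the end of each quarter.
Periodic rate r = 0.117/4 per quarter; n is counted in quarters.
FV = PMT × [((1+r)^n − 1)/r] = 3,500 × [(1+r)^64 − 1] / r = A$637,659.77

A$637,659.77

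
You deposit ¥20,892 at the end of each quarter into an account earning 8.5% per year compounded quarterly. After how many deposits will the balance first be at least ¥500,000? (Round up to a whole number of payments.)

Periodic rate r = 0.085/4 per quarter; n is counted in quarters.
Ordinary annuity FV: 500,000 = 20,892 × [((1+r)^n − 1)/r].
(1+r)^n = 1 + 500,000 × r / 20,892, so n = ln(1 + 500,000·r/20,892) / ln(1+r) = 19.55.
Round up to a whole number of payments: n = 20.

20 payments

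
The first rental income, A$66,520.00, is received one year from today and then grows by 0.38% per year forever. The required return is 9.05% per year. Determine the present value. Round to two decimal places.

A$767,243.37

Periodic rate r = 0.0905 per year.
Growing perpetuity (Gordon): PV = PMT₁ / (r − g) = 66,520 / (r − 0.0038) = A$767,243.37.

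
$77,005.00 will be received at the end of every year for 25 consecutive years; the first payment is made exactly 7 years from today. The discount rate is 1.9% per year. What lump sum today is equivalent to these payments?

Ordinary annuity of 25 payments, first payment at period 7.
Periodic rate r = 0.019 per year.
The ordinary-annuity PV formula values the stream one period before the first payment (period 6); discount that back 6 periods:
PV₀ = 77,005 × [1 − (1+r)^−25] / r × (1+r)^−6 = $1,358,758.38

$1,358,758.38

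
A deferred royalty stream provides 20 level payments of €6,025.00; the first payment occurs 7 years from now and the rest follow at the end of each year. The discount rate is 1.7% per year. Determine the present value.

€91,672.92

Ordinary annuity of 20 payments, first payment at period 7.
Periodic rate r = 0.017 per year.
The ordinary-annuity PV formula values the stream one period before the first payment (period 6); discount that back 6 periods:
PV₀ = 6,025 × [1 − (1+r)^−20] / r × (1+r)^−6 = €91,672.92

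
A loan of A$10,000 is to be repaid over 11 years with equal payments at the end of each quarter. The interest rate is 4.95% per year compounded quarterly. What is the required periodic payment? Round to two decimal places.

A$296.10

Level ordinary annuity; solve PV = PMT × [(1 − (1+r)^−n)/r] for PMT.
Periodic rate r = 0.0495/4 per quarter; n is counted in quarters.
With n = 44: PMT = 10,000 / ([(1 − (1+r)^−n)/r]) = A$296.10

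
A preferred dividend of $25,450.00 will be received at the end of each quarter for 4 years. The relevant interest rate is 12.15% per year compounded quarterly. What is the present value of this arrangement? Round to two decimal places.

$318,765.50

This is an ordinary annuity: 16 payments of $25,450.00 at the end of each quarter.
Periodic rate r = 0.1215/4 per quarter; n is counted in quarters.
PV = PMT × [(1 − (1+r)^−n)/r] = 25,450 × [1 − (1+r)^−16] / r = $318,765.50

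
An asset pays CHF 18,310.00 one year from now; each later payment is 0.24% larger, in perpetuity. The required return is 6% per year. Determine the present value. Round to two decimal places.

CHF 317,881.94

Periodic rate r = 0.06 per year.
Growing perpetuity (Gordon): PV = PMT₁ / (r − g) = 18,310 / (r − 0.0024) = CHF 317,881.94.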